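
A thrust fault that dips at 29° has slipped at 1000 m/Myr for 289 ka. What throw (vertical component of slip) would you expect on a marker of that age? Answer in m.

140 m

dip-slip = rate × time = 1000 m/Myr × 289 ka = 289 m
throw = dip-slip × sin(dip) = 289 × sin(29°) = 140 m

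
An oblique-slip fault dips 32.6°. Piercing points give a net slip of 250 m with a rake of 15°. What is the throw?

dip-slip = net slip × sin(rake) = 250 m × sin(15°) = 64.70 m
throw = dip-slip × sin(dip) = 64.70 × sin(32.6°) = 34.9 m

34.9 m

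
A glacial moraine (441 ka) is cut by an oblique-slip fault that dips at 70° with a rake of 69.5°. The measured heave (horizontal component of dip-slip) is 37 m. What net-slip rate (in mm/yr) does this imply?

dip-slip = heave / cos(dip) = 37 / cos(70°) = 108.2 m
net slip = dip-slip / sin(rake) = 108.2 / sin(69.5°) = 115.5 m
rate = 115.5 m / 441 ka = 0.000262 m/yr = 0.262 mm/yr

0.262 mm/yr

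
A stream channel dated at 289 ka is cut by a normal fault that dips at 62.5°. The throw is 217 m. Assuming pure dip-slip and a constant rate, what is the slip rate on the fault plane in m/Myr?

847 m/Myr

dip-slip = throw / sin(dip) = 217 m / sin(62.5°) = 244.6 m
rate = 244.6 m / 289 ka = 0.000847 m/yr = 847 m/Myr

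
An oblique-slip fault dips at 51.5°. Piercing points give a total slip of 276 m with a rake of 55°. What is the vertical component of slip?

177 m

dip-slip = net slip × sin(rake) = 276 m × sin(55°) = 226.1 m
throw = dip-slip × sin(dip) = 226.1 × sin(51.5°) = 177 m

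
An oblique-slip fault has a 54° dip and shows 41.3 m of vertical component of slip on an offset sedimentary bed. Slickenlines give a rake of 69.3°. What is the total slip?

54.6 m

dip-slip = throw / sin(dip) = 41.3 / sin(54°) = 51.05 m
net slip = dip-slip / sin(rake) = 51.05 / sin(69.3°) = 54.6 m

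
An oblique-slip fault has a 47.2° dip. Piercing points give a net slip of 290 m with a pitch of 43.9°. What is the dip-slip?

dip-slip = net slip × sin(rake) = 290 m × sin(43.9°) = 201 m

201 m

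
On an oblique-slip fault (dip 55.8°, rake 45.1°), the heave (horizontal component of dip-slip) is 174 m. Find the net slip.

437 m

dip-slip = heave / cos(dip) = 174 / cos(55.8°) = 309.6 m
net slip = dip-slip / sin(rake) = 309.6 / sin(45.1°) = 437 m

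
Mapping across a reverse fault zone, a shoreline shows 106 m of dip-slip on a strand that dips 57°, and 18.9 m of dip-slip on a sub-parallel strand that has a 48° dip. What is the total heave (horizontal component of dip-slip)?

70.4 m

heave_A = 106 × cos(57°) = 57.73 m
heave_B = 18.9 × cos(48°) = 12.65 m
total = 57.73 + 12.65 = 70.4 m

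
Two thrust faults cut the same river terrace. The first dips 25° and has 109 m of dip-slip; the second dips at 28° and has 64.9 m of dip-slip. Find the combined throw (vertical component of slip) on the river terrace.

76.5 m

throw_A = 109 × sin(25°) = 46.07 m
throw_B = 64.9 × sin(28°) = 30.47 m
total = 46.07 + 30.47 = 76.5 m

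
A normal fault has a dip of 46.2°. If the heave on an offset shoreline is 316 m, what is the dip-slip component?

dip-slip = heave / cos(dip) = 316 / cos(46.2°) = 457 m

457 m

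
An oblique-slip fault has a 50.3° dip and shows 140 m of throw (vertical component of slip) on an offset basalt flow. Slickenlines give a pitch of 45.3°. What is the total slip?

dip-slip = throw / sin(dip) = 140 / sin(50.3°) = 182 m
net slip = dip-slip / sin(rake) = 182 / sin(45.3°) = 256 m

256 m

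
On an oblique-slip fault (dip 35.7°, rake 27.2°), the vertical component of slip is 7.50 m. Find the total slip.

dip-slip = throw / sin(dip) = 7.50 / sin(35.7°) = 12.85 m
net slip = dip-slip / sin(rake) = 12.85 / sin(27.2°) = 28.1 m

28.1 m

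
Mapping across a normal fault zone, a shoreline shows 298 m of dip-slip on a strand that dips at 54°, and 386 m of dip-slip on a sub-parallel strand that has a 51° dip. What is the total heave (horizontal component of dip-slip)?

heave_A = 298 × cos(54°) = 175.2 m
heave_B = 386 × cos(51°) = 242.9 m
total = 175.2 + 242.9 = 418 m

418 m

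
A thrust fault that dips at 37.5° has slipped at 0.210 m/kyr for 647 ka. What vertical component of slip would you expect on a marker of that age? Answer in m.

dip-slip = rate × time = 0.210 m/kyr × 647 ka = 135.9 m
throw = dip-slip × sin(dip) = 135.9 × sin(37.5°) = 82.7 m

82.7 m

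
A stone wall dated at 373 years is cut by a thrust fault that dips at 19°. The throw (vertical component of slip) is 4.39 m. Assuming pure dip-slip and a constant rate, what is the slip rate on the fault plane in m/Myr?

36200 m/Myr

dip-slip = throw / sin(dip) = 4.39 m / sin(19°) = 13.48 m
rate = 13.48 m / 373 years = 0.0362 m/yr = 36200 m/Myr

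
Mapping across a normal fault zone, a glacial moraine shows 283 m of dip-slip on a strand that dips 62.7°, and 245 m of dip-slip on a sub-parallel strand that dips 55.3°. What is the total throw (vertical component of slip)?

453 m

throw_A = 283 × sin(62.7°) = 251.5 m
throw_B = 245 × sin(55.3°) = 201.4 m
total = 251.5 + 201.4 = 453 m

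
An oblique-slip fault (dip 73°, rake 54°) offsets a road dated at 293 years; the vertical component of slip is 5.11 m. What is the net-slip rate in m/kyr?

dip-slip = throw / sin(dip) = 5.11 / sin(73°) = 5.343 m
net slip = dip-slip / sin(rake) = 5.343 / sin(54°) = 6.605 m
rate = 6.605 m / 293 years = 0.0225 m/yr = 22.5 m/kyr

22.5 m/kyr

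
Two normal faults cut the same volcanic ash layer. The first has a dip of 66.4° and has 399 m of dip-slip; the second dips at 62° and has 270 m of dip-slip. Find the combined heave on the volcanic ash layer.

heave_A = 399 × cos(66.4°) = 159.7 m
heave_B = 270 × cos(62°) = 126.8 m
total = 159.7 + 126.8 = 286 m

286 m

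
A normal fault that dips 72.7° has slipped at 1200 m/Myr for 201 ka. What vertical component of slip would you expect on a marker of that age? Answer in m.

230 m

dip-slip = rate × time = 1200 m/Myr × 201 ka = 241.2 m
throw = dip-slip × sin(dip) = 241.2 × sin(72.7°) = 230 m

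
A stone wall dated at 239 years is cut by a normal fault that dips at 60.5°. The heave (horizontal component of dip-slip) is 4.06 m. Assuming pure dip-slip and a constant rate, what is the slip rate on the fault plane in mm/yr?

34.5 mm/yr

dip-slip = heave / cos(dip) = 4.06 m / cos(60.5°) = 8.245 m
rate = 8.245 m / 239 years = 0.0345 m/yr = 34.5 mm/yr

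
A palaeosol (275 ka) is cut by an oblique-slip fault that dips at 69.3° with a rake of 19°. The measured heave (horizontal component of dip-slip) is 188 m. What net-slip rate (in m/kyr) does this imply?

5.94 m/kyr

dip-slip = heave / cos(dip) = 188 / cos(69.3°) = 531.9 m
net slip = dip-slip / sin(rake) = 531.9 / sin(19°) = 1634 m
rate = 1634 m / 275 ka = 0.00594 m/yr = 5.94 m/kyr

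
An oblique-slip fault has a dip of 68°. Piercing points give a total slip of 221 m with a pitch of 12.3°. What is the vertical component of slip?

dip-slip = net slip × sin(rake) = 221 m × sin(12.3°) = 47.08 m
throw = dip-slip × sin(dip) = 47.08 × sin(68°) = 43.7 m

43.7 m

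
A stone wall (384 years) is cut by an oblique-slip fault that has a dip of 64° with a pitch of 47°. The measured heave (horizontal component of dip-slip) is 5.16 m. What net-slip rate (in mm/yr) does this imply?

dip-slip = heave / cos(dip) = 5.16 / cos(64°) = 11.77 m
net slip = dip-slip / sin(rake) = 11.77 / sin(47°) = 16.09 m
rate = 16.09 m / 384 years = 0.0419 m/yr = 41.9 mm/yr

41.9 mm/yr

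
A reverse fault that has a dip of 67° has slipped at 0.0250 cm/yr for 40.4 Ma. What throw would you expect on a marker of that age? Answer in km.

dip-slip = rate × time = 0.0250 cm/yr × 40.4 Ma = 10100 m
throw = dip-slip × sin(dip) = 10100 × sin(67°) = 9300 m = 9.30 km

9.30 km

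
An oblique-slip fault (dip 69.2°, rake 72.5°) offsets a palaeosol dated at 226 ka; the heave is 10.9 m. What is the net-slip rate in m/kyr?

dip-slip = heave / cos(dip) = 10.9 / cos(69.2°) = 30.69 m
net slip = dip-slip / sin(rake) = 30.69 / sin(72.5°) = 32.18 m
rate = 32.18 m / 226 ka = 0.000142 m/yr = 0.142 m/kyr

0.142 m/kyr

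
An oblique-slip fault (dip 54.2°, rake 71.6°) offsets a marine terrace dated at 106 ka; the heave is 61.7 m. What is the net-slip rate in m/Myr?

1050 m/Myr

dip-slip = heave / cos(dip) = 61.7 / cos(54.2°) = 105.5 m
net slip = dip-slip / sin(rake) = 105.5 / sin(71.6°) = 111.2 m
rate = 111.2 m / 106 ka = 0.00105 m/yr = 1050 m/Myr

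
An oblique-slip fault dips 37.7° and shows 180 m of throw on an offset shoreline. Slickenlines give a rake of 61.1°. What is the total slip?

dip-slip = throw / sin(dip) = 180 / sin(37.7°) = 294.3 m
net slip = dip-slip / sin(rake) = 294.3 / sin(61.1°) = 336 m

336 m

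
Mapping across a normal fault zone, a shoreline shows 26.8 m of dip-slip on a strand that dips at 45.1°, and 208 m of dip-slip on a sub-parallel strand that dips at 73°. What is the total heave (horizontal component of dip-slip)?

79.7 m

heave_A = 26.8 × cos(45.1°) = 18.92 m
heave_B = 208 × cos(73°) = 60.81 m
total = 18.92 + 60.81 = 79.7 m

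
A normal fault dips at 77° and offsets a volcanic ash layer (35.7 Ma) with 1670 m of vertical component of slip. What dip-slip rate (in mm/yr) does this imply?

0.0480 mm/yr

dip-slip = throw / sin(dip) = 1670 m / sin(77°) = 1714 m
rate = 1714 m / 35.7 Ma = 0.0000480 m/yr = 0.0480 mm/yr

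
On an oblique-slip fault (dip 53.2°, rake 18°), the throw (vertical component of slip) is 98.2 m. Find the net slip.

397 m

dip-slip = throw / sin(dip) = 98.2 / sin(53.2°) = 122.6 m
net slip = dip-slip / sin(rake) = 122.6 / sin(18°) = 397 m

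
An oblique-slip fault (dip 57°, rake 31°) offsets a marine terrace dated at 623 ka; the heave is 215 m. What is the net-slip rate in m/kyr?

dip-slip = heave / cos(dip) = 215 / cos(57°) = 394.8 m
net slip = dip-slip / sin(rake) = 394.8 / sin(31°) = 766.5 m
rate = 766.5 m / 623 ka = 0.00123 m/yr = 1.23 m/kyr

1.23 m/kyr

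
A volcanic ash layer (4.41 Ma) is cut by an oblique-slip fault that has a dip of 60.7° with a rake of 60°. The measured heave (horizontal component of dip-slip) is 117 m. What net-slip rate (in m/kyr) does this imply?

dip-slip = heave / cos(dip) = 117 / cos(60.7°) = 239.1 m
net slip = dip-slip / sin(rake) = 239.1 / sin(60°) = 276.1 m
rate = 276.1 m / 4.41 Ma = 0.0000626 m/yr = 0.0626 m/kyr

0.0626 m/kyr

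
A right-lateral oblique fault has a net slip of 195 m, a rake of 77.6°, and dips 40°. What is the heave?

dip-slip = net slip × sin(rake) = 195 m × sin(77.6°) = 190.5 m
heave = dip-slip × cos(dip) = 190.5 × cos(40°) = 146 m

146 m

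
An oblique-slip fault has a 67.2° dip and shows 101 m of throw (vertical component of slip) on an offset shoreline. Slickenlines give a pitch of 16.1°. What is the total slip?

dip-slip = throw / sin(dip) = 101 / sin(67.2°) = 109.6 m
net slip = dip-slip / sin(rake) = 109.6 / sin(16.1°) = 395 m

395 m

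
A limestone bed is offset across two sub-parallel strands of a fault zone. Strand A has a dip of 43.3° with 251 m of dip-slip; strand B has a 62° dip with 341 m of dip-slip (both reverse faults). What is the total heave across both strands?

343 m

heave_A = 251 × cos(43.3°) = 182.7 m
heave_B = 341 × cos(62°) = 160.1 m
total = 182.7 + 160.1 = 343 m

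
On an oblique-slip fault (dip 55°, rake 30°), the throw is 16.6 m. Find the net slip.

40.5 m

dip-slip = throw / sin(dip) = 16.6 / sin(55°) = 20.26 m
net slip = dip-slip / sin(rake) = 20.26 / sin(30°) = 40.5 m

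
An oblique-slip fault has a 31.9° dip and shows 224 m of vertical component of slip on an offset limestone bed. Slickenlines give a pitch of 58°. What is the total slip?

500 m

dip-slip = throw / sin(dip) = 224 / sin(31.9°) = 423.9 m
net slip = dip-slip / sin(rake) = 423.9 / sin(58°) = 500 m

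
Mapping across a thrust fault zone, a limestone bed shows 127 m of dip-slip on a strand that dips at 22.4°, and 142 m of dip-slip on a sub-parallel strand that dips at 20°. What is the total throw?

throw_A = 127 × sin(22.4°) = 48.40 m
throw_B = 142 × sin(20°) = 48.57 m
total = 48.40 + 48.57 = 97 m

97 m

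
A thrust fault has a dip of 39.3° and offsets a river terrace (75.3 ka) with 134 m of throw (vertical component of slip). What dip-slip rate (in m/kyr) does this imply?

dip-slip = throw / sin(dip) = 134 m / sin(39.3°) = 211.6 m
rate = 211.6 m / 75.3 ka = 0.00281 m/yr = 2.81 m/kyr

2.81 m/kyr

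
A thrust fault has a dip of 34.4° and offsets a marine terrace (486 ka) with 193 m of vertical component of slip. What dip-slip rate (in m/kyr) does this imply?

dip-slip = throw / sin(dip) = 193 m / sin(34.4°) = 341.6 m
rate = 341.6 m / 486 ka = 0.000703 m/yr = 0.703 m/kyr

0.703 m/kyr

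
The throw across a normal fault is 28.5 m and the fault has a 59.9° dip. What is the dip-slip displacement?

dip-slip = throw / sin(dip) = 28.5 / sin(59.9°) = 32.9 m

32.9 m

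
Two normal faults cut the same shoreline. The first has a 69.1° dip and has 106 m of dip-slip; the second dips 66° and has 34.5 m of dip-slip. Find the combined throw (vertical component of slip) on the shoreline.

throw_A = 106 × sin(69.1°) = 99.03 m
throw_B = 34.5 × sin(66°) = 31.52 m
total = 99.03 + 31.52 = 131 m

131 m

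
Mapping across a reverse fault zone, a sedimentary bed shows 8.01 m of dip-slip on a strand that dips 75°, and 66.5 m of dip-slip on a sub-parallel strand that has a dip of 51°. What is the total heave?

43.9 m

heave_A = 8.01 × cos(75°) = 2.073 m
heave_B = 66.5 × cos(51°) = 41.85 m
total = 2.073 + 41.85 = 43.9 m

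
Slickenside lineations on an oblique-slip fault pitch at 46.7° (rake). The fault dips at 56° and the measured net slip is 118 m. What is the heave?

dip-slip = net slip × sin(rake) = 118 m × sin(46.7°) = 85.88 m
heave = dip-slip × cos(dip) = 85.88 × cos(56°) = 48 m

48 m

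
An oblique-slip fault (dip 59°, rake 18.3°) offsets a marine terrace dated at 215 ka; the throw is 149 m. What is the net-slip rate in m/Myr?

dip-slip = throw / sin(dip) = 149 / sin(59°) = 173.8 m
net slip = dip-slip / sin(rake) = 173.8 / sin(18.3°) = 553.6 m
rate = 553.6 m / 215 ka = 0.00257 m/yr = 2570 m/Myr

2570 m/Myr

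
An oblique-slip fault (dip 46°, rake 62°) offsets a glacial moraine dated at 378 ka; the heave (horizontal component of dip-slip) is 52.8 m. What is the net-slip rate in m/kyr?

0.228 m/kyr

dip-slip = heave / cos(dip) = 52.8 / cos(46°) = 76.01 m
net slip = dip-slip / sin(rake) = 76.01 / sin(62°) = 86.09 m
rate = 86.09 m / 378 ka = 0.000228 m/yr = 0.228 m/kyr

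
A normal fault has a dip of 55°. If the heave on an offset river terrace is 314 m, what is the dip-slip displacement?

547 m

dip-slip = heave / cos(dip) = 314 / cos(55°) = 547 m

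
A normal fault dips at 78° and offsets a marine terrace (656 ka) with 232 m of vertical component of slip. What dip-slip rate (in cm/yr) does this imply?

dip-slip = throw / sin(dip) = 232 m / sin(78°) = 237.2 m
rate = 237.2 m / 656 ka = 0.000362 m/yr = 0.0362 cm/yr

0.0362 cm/yr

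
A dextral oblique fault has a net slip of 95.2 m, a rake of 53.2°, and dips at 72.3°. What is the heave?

23.2 m

dip-slip = net slip × sin(rake) = 95.2 m × sin(53.2°) = 76.23 m
heave = dip-slip × cos(dip) = 76.23 × cos(72.3°) = 23.2 m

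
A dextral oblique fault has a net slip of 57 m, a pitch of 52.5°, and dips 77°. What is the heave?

10.2 m

dip-slip = net slip × sin(rake) = 57 m × sin(52.5°) = 45.22 m
heave = dip-slip × cos(dip) = 45.22 × cos(77°) = 10.2 m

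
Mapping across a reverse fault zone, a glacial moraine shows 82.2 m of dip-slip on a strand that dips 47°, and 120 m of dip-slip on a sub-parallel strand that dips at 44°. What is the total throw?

143 m

throw_A = 82.2 × sin(47°) = 60.12 m
throw_B = 120 × sin(44°) = 83.36 m
total = 60.12 + 83.36 = 143 m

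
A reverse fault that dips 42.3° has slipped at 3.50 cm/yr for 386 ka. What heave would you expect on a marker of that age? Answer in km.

dip-slip = rate × time = 3.50 cm/yr × 386 ka = 13510 m
heave = dip-slip × cos(dip) = 13510 × cos(42.3°) = 9990 m = 9.99 km

9.99 km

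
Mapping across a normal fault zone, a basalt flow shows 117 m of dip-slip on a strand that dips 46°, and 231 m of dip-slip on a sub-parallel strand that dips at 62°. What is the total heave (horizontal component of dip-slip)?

190 m

heave_A = 117 × cos(46°) = 81.28 m
heave_B = 231 × cos(62°) = 108.4 m
total = 81.28 + 108.4 = 190 m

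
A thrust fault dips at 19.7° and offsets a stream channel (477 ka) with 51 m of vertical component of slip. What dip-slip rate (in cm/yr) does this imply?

0.0317 cm/yr

dip-slip = throw / sin(dip) = 51 m / sin(19.7°) = 151.3 m
rate = 151.3 m / 477 ka = 0.000317 m/yr = 0.0317 cm/yr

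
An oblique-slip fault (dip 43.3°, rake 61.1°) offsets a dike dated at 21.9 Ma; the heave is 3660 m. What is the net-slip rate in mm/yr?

dip-slip = heave / cos(dip) = 3660 / cos(43.3°) = 5029 m
net slip = dip-slip / sin(rake) = 5029 / sin(61.1°) = 5744 m
rate = 5744 m / 21.9 Ma = 0.000262 m/yr = 0.262 mm/yr

0.262 mm/yr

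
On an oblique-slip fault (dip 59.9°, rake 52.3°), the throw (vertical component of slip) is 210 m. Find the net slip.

dip-slip = throw / sin(dip) = 210 / sin(59.9°) = 242.7 m
net slip = dip-slip / sin(rake) = 242.7 / sin(52.3°) = 307 m

307 m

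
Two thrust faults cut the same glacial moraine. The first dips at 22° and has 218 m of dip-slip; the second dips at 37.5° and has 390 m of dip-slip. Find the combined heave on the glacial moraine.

heave_A = 218 × cos(22°) = 202.1 m
heave_B = 390 × cos(37.5°) = 309.4 m
total = 202.1 + 309.4 = 512 m

512 m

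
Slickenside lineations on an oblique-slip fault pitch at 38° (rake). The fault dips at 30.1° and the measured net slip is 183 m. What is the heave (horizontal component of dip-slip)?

97.5 m

dip-slip = net slip × sin(rake) = 183 m × sin(38°) = 112.7 m
heave = dip-slip × cos(dip) = 112.7 × cos(30.1°) = 97.5 m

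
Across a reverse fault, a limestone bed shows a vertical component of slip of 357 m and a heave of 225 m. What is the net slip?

422 m

net slip = √(throw² + heave²) = √(357² + 225²) = 422 m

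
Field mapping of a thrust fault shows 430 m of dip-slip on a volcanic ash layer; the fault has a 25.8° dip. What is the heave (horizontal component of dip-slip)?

387 m

heave = dip-slip × cos(dip) = 430 m × cos(25.8°) = 387 m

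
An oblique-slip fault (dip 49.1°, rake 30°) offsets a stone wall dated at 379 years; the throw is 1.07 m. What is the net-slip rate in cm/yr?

dip-slip = throw / sin(dip) = 1.07 / sin(49.1°) = 1.416 m
net slip = dip-slip / sin(rake) = 1.416 / sin(30°) = 2.831 m
rate = 2.831 m / 379 years = 0.00747 m/yr = 0.747 cm/yr

0.747 cm/yr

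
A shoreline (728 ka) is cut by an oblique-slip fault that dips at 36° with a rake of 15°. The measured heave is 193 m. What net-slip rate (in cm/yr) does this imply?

0.127 cm/yr

dip-slip = heave / cos(dip) = 193 / cos(36°) = 238.6 m
net slip = dip-slip / sin(rake) = 238.6 / sin(15°) = 921.7 m
rate = 921.7 m / 728 ka = 0.00127 m/yr = 0.127 cm/yr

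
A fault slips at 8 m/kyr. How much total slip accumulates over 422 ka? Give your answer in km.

3.38 km

slip = rate × time = 8 m/kyr × 422 ka = 3380 m = 3.38 km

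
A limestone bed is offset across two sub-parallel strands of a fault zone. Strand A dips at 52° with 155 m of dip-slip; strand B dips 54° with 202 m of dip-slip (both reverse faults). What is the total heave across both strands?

214 m

heave_A = 155 × cos(52°) = 95.43 m
heave_B = 202 × cos(54°) = 118.7 m
total = 95.43 + 118.7 = 214 m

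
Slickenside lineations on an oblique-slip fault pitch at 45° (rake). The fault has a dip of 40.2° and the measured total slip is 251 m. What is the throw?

115 m

dip-slip = net slip × sin(rake) = 251 m × sin(45°) = 177.5 m
throw = dip-slip × sin(dip) = 177.5 × sin(40.2°) = 115 m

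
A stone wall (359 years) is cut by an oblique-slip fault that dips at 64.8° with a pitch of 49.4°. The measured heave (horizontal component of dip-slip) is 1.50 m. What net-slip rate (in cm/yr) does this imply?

1.29 cm/yr

dip-slip = heave / cos(dip) = 1.50 / cos(64.8°) = 3.523 m
net slip = dip-slip / sin(rake) = 3.523 / sin(49.4°) = 4.640 m
rate = 4.640 m / 359 years = 0.0129 m/yr = 1.29 cm/yr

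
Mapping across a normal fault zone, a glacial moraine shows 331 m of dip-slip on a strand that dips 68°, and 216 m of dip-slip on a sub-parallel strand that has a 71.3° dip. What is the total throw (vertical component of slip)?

throw_A = 331 × sin(68°) = 306.9 m
throw_B = 216 × sin(71.3°) = 204.6 m
total = 306.9 + 204.6 = 511 m

511 m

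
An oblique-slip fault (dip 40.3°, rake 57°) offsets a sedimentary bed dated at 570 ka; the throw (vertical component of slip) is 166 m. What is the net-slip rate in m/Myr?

537 m/Myr

dip-slip = throw / sin(dip) = 166 / sin(40.3°) = 256.7 m
net slip = dip-slip / sin(rake) = 256.7 / sin(57°) = 306 m
rate = 306 m / 570 ka = 0.000537 m/yr = 537 m/Myr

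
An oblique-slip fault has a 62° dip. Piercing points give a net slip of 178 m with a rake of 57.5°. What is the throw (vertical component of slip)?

133 m

dip-slip = net slip × sin(rake) = 178 m × sin(57.5°) = 150.1 m
throw = dip-slip × sin(dip) = 150.1 × sin(62°) = 133 m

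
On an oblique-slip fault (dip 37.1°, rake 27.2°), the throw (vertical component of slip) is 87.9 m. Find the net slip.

319 m

dip-slip = throw / sin(dip) = 87.9 / sin(37.1°) = 145.7 m
net slip = dip-slip / sin(rake) = 145.7 / sin(27.2°) = 319 m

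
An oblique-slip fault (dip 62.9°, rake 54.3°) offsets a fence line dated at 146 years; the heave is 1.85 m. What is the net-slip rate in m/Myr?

34300 m/Myr

dip-slip = heave / cos(dip) = 1.85 / cos(62.9°) = 4.061 m
net slip = dip-slip / sin(rake) = 4.061 / sin(54.3°) = 5.001 m
rate = 5.001 m / 146 years = 0.0343 m/yr = 34300 m/Myr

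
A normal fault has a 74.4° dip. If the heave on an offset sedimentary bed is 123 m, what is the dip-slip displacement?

457 m

dip-slip = heave / cos(dip) = 123 / cos(74.4°) = 457 m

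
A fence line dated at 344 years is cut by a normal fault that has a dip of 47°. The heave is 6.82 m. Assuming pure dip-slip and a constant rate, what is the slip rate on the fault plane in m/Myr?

dip-slip = heave / cos(dip) = 6.82 m / cos(47°) = 10 m
rate = 10 m / 344 years = 0.0291 m/yr = 29100 m/Myr

29100 m/Myr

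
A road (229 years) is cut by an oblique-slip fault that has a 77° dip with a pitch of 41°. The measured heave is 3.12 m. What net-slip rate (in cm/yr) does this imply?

9.23 cm/yr

dip-slip = heave / cos(dip) = 3.12 / cos(77°) = 13.87 m
net slip = dip-slip / sin(rake) = 13.87 / sin(41°) = 21.14 m
rate = 21.14 m / 229 years = 0.0923 m/yr = 9.23 cm/yr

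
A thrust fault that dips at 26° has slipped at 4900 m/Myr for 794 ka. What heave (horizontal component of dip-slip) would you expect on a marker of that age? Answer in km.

dip-slip = rate × time = 4900 m/Myr × 794 ka = 3891 m
heave = dip-slip × cos(dip) = 3891 × cos(26°) = 3500 m = 3.50 km

3.50 km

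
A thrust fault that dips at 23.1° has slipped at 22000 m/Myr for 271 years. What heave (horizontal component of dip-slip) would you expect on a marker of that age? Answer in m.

5.48 m

dip-slip = rate × time = 22000 m/Myr × 271 years = 5.962 m
heave = dip-slip × cos(dip) = 5.962 × cos(23.1°) = 5.48 m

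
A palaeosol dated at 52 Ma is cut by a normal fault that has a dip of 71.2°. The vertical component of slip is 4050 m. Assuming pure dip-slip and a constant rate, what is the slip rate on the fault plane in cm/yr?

0.00823 cm/yr

dip-slip = throw / sin(dip) = 4050 m / sin(71.2°) = 4278 m
rate = 4278 m / 52 Ma = 0.0000823 m/yr = 0.00823 cm/yr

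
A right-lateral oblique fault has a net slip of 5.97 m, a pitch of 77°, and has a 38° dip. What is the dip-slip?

5.82 m

dip-slip = net slip × sin(rake) = 5.97 m × sin(77°) = 5.82 m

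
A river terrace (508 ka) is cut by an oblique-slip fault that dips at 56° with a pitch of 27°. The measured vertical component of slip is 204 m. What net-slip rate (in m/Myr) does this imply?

1070 m/Myr

dip-slip = throw / sin(dip) = 204 / sin(56°) = 246.1 m
net slip = dip-slip / sin(rake) = 246.1 / sin(27°) = 542 m
rate = 542 m / 508 ka = 0.00107 m/yr = 1070 m/Myr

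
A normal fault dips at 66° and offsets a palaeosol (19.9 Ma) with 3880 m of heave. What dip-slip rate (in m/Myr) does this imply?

479 m/Myr

dip-slip = heave / cos(dip) = 3880 m / cos(66°) = 9539 m
rate = 9539 m / 19.9 Ma = 0.000479 m/yr = 479 m/Myr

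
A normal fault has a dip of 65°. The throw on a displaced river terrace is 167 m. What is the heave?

heave = throw / tan(dip) = 167 / tan(65°) = 77.9 m

77.9 m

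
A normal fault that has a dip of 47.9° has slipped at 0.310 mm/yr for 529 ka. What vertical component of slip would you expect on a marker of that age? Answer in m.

dip-slip = rate × time = 0.310 mm/yr × 529 ka = 164 m
throw = dip-slip × sin(dip) = 164 × sin(47.9°) = 122 m

122 m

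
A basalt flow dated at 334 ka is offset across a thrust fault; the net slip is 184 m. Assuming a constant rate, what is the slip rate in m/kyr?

0.551 m/kyr

rate = 184 m / 334 ka = 0.000551 m/yr = 0.551 m/kyr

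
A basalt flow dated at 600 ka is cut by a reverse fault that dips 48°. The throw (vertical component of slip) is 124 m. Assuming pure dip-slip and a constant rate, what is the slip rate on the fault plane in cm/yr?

dip-slip = throw / sin(dip) = 124 m / sin(48°) = 166.9 m
rate = 166.9 m / 600 ka = 0.000278 m/yr = 0.0278 cm/yr

0.0278 cm/yr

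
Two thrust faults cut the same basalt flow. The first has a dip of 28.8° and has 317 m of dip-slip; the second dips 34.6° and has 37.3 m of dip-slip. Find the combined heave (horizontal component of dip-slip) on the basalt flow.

308 m

heave_A = 317 × cos(28.8°) = 277.8 m
heave_B = 37.3 × cos(34.6°) = 30.70 m
total = 277.8 + 30.70 = 308 m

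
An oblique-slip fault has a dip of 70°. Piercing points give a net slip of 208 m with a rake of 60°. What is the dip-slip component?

180 m

dip-slip = net slip × sin(rake) = 208 m × sin(60°) = 180 m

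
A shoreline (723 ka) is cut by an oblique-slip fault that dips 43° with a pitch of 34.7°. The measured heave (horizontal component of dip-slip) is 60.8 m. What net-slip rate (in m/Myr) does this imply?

dip-slip = heave / cos(dip) = 60.8 / cos(43°) = 83.13 m
net slip = dip-slip / sin(rake) = 83.13 / sin(34.7°) = 146 m
rate = 146 m / 723 ka = 0.000202 m/yr = 202 m/Myr

202 m/Myr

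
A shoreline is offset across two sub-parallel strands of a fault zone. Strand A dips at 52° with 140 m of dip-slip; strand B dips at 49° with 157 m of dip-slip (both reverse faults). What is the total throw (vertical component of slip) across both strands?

229 m

throw_A = 140 × sin(52°) = 110.3 m
throw_B = 157 × sin(49°) = 118.5 m
total = 110.3 + 118.5 = 229 m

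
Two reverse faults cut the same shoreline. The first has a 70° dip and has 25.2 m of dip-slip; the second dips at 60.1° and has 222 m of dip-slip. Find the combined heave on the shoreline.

119 m

heave_A = 25.2 × cos(70°) = 8.619 m
heave_B = 222 × cos(60.1°) = 110.7 m
total = 8.619 + 110.7 = 119 m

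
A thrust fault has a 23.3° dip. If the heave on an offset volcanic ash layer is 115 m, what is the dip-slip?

dip-slip = heave / cos(dip) = 115 / cos(23.3°) = 125 m

125 m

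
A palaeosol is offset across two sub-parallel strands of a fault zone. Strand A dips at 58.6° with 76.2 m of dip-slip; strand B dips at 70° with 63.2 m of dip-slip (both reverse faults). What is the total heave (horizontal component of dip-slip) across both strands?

heave_A = 76.2 × cos(58.6°) = 39.70 m
heave_B = 63.2 × cos(70°) = 21.62 m
total = 39.70 + 21.62 = 61.3 m

61.3 m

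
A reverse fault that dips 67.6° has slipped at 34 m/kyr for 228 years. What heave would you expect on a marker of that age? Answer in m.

dip-slip = rate × time = 34 m/kyr × 228 years = 7.752 m
heave = dip-slip × cos(dip) = 7.752 × cos(67.6°) = 2.95 m

2.95 m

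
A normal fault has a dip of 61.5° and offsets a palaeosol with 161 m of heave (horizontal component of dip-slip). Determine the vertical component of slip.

297 m

throw = heave × tan(dip) = 161 × tan(61.5°) = 297 m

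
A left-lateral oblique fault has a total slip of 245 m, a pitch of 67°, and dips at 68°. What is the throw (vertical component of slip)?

209 m

dip-slip = net slip × sin(rake) = 245 m × sin(67°) = 225.5 m
throw = dip-slip × sin(dip) = 225.5 × sin(68°) = 209 m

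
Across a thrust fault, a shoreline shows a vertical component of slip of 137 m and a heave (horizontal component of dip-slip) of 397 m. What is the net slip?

net slip = √(throw² + heave²) = √(137² + 397²) = 420 m

420 m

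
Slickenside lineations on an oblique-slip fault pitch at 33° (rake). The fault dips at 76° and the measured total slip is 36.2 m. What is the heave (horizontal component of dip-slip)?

dip-slip = net slip × sin(rake) = 36.2 m × sin(33°) = 19.72 m
heave = dip-slip × cos(dip) = 19.72 × cos(76°) = 4.77 m

4.77 m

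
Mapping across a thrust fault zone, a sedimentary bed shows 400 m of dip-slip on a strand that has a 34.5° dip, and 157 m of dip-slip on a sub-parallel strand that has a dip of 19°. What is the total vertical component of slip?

278 m

throw_A = 400 × sin(34.5°) = 226.6 m
throw_B = 157 × sin(19°) = 51.11 m
total = 226.6 + 51.11 = 278 m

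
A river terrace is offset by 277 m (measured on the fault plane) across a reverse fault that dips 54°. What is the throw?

224 m

throw = dip-slip × sin(dip) = 277 m × sin(54°) = 224 m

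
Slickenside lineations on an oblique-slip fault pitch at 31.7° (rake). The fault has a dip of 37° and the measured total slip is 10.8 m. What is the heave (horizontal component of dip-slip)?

4.53 m

dip-slip = net slip × sin(rake) = 10.8 m × sin(31.7°) = 5.675 m
heave = dip-slip × cos(dip) = 5.675 × cos(37°) = 4.53 m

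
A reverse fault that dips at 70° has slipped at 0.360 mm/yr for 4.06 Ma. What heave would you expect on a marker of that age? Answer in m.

500 m

dip-slip = rate × time = 0.360 mm/yr × 4.06 Ma = 1462 m
heave = dip-slip × cos(dip) = 1462 × cos(70°) = 500 m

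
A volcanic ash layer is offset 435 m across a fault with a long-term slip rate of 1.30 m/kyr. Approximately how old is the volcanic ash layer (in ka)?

age = offset / rate = 435 m / (1.30 m/kyr) = 335000 yr = 335 ka

335 ka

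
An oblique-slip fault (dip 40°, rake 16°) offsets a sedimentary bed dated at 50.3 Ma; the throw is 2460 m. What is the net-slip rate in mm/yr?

dip-slip = throw / sin(dip) = 2460 / sin(40°) = 3827 m
net slip = dip-slip / sin(rake) = 3827 / sin(16°) = 13880 m
rate = 13880 m / 50.3 Ma = 0.000276 m/yr = 0.276 mm/yr

0.276 mm/yr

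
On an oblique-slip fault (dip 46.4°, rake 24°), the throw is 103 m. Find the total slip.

350 m

dip-slip = throw / sin(dip) = 103 / sin(46.4°) = 142.2 m
net slip = dip-slip / sin(rake) = 142.2 / sin(24°) = 350 m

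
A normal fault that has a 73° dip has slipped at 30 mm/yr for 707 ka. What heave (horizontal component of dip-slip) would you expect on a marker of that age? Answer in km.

6.20 km

dip-slip = rate × time = 30 mm/yr × 707 ka = 21210 m
heave = dip-slip × cos(dip) = 21210 × cos(73°) = 6200 m = 6.20 km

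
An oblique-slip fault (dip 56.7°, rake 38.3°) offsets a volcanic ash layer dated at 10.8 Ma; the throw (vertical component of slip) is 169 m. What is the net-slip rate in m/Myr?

30.2 m/Myr

dip-slip = throw / sin(dip) = 169 / sin(56.7°) = 202.2 m
net slip = dip-slip / sin(rake) = 202.2 / sin(38.3°) = 326.2 m
rate = 326.2 m / 10.8 Ma = 0.0000302 m/yr = 30.2 m/Myr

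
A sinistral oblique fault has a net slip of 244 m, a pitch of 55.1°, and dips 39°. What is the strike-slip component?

strike-slip = net slip × cos(rake) = 244 m × cos(55.1°) = 140 m

140 m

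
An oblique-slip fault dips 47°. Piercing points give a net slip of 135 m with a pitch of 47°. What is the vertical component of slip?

dip-slip = net slip × sin(rake) = 135 m × sin(47°) = 98.73 m
throw = dip-slip × sin(dip) = 98.73 × sin(47°) = 72.2 m

72.2 m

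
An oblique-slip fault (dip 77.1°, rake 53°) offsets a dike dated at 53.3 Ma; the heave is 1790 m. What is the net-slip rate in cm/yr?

dip-slip = heave / cos(dip) = 1790 / cos(77.1°) = 8018 m
net slip = dip-slip / sin(rake) = 8018 / sin(53°) = 10040 m
rate = 10040 m / 53.3 Ma = 0.000188 m/yr = 0.0188 cm/yr

0.0188 cm/yr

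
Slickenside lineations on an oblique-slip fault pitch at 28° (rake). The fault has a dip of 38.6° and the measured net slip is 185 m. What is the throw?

dip-slip = net slip × sin(rake) = 185 m × sin(28°) = 86.85 m
throw = dip-slip × sin(dip) = 86.85 × sin(38.6°) = 54.2 m

54.2 m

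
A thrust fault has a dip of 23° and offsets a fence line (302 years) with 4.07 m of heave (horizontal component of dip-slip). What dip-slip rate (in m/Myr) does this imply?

dip-slip = heave / cos(dip) = 4.07 m / cos(23°) = 4.421 m
rate = 4.421 m / 302 years = 0.0146 m/yr = 14600 m/Myr

14600 m/Myr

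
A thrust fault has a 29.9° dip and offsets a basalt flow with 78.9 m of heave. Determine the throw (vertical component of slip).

throw = heave × tan(dip) = 78.9 × tan(29.9°) = 45.4 m

45.4 m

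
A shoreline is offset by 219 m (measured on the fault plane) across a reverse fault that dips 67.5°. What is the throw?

throw = dip-slip × sin(dip) = 219 m × sin(67.5°) = 202 m

202 m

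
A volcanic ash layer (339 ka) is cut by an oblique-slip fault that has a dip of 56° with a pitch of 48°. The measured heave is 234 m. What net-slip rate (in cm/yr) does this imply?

dip-slip = heave / cos(dip) = 234 / cos(56°) = 418.5 m
net slip = dip-slip / sin(rake) = 418.5 / sin(48°) = 563.1 m
rate = 563.1 m / 339 ka = 0.00166 m/yr = 0.166 cm/yr

0.166 cm/yr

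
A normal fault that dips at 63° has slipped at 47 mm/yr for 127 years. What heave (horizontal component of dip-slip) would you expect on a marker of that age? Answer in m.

2.71 m

dip-slip = rate × time = 47 mm/yr × 127 years = 5.969 m
heave = dip-slip × cos(dip) = 5.969 × cos(63°) = 2.71 m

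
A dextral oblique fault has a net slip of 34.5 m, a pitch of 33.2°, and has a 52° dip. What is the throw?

dip-slip = net slip × sin(rake) = 34.5 m × sin(33.2°) = 18.89 m
throw = dip-slip × sin(dip) = 18.89 × sin(52°) = 14.9 m

14.9 m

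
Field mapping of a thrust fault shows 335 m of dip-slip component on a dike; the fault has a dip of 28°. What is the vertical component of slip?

throw = dip-slip × sin(dip) = 335 m × sin(28°) = 157 m

157 m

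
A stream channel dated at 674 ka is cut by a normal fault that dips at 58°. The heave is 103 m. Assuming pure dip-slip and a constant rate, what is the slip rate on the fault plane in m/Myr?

288 m/Myr

dip-slip = heave / cos(dip) = 103 m / cos(58°) = 194.4 m
rate = 194.4 m / 674 ka = 0.000288 m/yr = 288 m/Myr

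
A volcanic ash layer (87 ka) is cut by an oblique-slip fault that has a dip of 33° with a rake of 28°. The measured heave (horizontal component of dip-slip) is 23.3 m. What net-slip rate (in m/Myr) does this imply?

dip-slip = heave / cos(dip) = 23.3 / cos(33°) = 27.78 m
net slip = dip-slip / sin(rake) = 27.78 / sin(28°) = 59.18 m
rate = 59.18 m / 87 ka = 0.000680 m/yr = 680 m/Myr

680 m/Myr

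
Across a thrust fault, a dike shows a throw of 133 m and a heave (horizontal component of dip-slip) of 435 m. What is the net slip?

455 m

net slip = √(throw² + heave²) = √(133² + 435²) = 455 m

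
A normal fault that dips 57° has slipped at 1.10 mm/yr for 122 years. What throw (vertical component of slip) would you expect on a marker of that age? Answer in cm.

11.3 cm

dip-slip = rate × time = 1.10 mm/yr × 122 years = 0.1342 m
throw = dip-slip × sin(dip) = 0.1342 × sin(57°) = 0.113 m = 11.3 cm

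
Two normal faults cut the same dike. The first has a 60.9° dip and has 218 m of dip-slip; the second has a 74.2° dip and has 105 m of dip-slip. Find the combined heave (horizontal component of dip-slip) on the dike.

135 m

heave_A = 218 × cos(60.9°) = 106 m
heave_B = 105 × cos(74.2°) = 28.59 m
total = 106 + 28.59 = 135 m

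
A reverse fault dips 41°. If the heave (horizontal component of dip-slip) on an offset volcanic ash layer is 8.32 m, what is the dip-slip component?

11 m

dip-slip = heave / cos(dip) = 8.32 / cos(41°) = 11 m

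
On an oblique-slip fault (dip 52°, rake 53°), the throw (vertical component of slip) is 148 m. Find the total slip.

235 m

dip-slip = throw / sin(dip) = 148 / sin(52°) = 187.8 m
net slip = dip-slip / sin(rake) = 187.8 / sin(53°) = 235 m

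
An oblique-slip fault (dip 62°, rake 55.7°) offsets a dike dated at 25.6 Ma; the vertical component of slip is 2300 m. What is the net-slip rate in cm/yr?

dip-slip = throw / sin(dip) = 2300 / sin(62°) = 2605 m
net slip = dip-slip / sin(rake) = 2605 / sin(55.7°) = 3153 m
rate = 3153 m / 25.6 Ma = 0.000123 m/yr = 0.0123 cm/yr

0.0123 cm/yr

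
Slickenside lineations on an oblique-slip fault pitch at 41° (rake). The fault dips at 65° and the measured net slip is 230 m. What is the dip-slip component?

dip-slip = net slip × sin(rake) = 230 m × sin(41°) = 151 m

151 m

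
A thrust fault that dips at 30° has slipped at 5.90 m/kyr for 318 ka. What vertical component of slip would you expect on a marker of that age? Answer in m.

938 m

dip-slip = rate × time = 5.90 m/kyr × 318 ka = 1876 m
throw = dip-slip × sin(dip) = 1876 × sin(30°) = 938 m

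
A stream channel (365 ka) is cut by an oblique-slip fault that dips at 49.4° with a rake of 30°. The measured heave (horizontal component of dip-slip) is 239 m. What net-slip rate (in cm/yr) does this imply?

0.201 cm/yr

dip-slip = heave / cos(dip) = 239 / cos(49.4°) = 367.3 m
net slip = dip-slip / sin(rake) = 367.3 / sin(30°) = 734.5 m
rate = 734.5 m / 365 ka = 0.00201 m/yr = 0.201 cm/yr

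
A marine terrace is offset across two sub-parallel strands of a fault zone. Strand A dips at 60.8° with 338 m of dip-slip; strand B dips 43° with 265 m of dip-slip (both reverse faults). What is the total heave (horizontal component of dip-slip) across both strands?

359 m

heave_A = 338 × cos(60.8°) = 164.9 m
heave_B = 265 × cos(43°) = 193.8 m
total = 164.9 + 193.8 = 359 m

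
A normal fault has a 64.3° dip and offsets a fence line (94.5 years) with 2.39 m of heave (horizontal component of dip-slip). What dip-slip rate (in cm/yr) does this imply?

dip-slip = heave / cos(dip) = 2.39 m / cos(64.3°) = 5.511 m
rate = 5.511 m / 94.5 years = 0.0583 m/yr = 5.83 cm/yr

5.83 cm/yr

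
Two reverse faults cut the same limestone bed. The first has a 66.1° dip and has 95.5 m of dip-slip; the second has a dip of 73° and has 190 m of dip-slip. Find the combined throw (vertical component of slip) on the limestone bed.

throw_A = 95.5 × sin(66.1°) = 87.31 m
throw_B = 190 × sin(73°) = 181.7 m
total = 87.31 + 181.7 = 269 m

269 m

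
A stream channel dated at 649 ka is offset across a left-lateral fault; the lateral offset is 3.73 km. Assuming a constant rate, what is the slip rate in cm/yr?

0.575 cm/yr

rate = 3.73 km / 649 ka = 0.00575 m/yr = 0.575 cm/yr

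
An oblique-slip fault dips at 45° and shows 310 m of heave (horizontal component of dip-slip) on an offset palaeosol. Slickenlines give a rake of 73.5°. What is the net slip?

457 m

dip-slip = heave / cos(dip) = 310 / cos(45°) = 438.4 m
net slip = dip-slip / sin(rake) = 438.4 / sin(73.5°) = 457 m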